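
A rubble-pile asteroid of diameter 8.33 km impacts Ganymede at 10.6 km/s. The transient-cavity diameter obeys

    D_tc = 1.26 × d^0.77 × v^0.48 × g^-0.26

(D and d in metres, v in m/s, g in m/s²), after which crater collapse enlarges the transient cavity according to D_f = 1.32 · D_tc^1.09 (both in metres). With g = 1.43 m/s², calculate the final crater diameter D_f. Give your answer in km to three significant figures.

D_f ≈ 382 km

In SI: d = 8330 m, v = 10600 m/s.
d^0.77 = 8330^0.77 = 1044
v^0.48 = 10600^0.48 = 85.54
g^-0.26 = 1.43^-0.26 = 0.9112
D_tc = 1.26 × 1044 × 85.54 × 0.9112 = 1.025 × 10^5 m
D_f = 1.32 × (1.025 × 10^5)^1.09 = 3.822 × 10^5 m
     = 382.2 km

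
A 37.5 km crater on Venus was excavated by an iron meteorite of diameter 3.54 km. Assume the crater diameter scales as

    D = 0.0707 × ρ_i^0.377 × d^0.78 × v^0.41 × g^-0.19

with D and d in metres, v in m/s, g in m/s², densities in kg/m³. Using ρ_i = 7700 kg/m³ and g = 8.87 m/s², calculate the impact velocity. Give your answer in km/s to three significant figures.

v ≈ 11.9 km/s

Rearranging for v: v = [D / (0.0707 · 7700^0.377 · 3540^0.78 · 8.87^-0.19)]^(1/0.41).
D = 37500 m.
7700^0.377 = 29.19
3540^0.78 = 586.4
8.87^-0.19 = 0.6605
Denominator = 0.0707 × 29.19 × 586.4 × 0.6605 = 799.3
D / 799.3 = 37500 / 799.3 = 46.92
v = 46.92^(1/0.41) = 46.92^2.439 = 11925 m/s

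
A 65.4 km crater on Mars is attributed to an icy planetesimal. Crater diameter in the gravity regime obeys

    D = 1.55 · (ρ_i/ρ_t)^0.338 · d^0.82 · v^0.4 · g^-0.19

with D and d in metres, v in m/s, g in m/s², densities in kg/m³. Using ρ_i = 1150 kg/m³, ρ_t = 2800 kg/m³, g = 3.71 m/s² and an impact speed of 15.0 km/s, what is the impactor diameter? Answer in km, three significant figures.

Rearranging for d: d = [D / (1.55 · (1150/2800)^0.338 · 15000^0.4 · 3.71^-0.19)]^(1/0.82).
D = 65400 m.
(1150/2800)^0.338 = 0.7402
15000^0.4 = 46.82
3.71^-0.19 = 0.7795
Denominator = 1.55 × 0.7402 × 46.82 × 0.7795 = 41.87
D / 41.87 = 65400 / 41.87 = 1562
d = 1562^(1/0.82) = 1562^1.2195 = 7847 m

d ≈ 7.85 km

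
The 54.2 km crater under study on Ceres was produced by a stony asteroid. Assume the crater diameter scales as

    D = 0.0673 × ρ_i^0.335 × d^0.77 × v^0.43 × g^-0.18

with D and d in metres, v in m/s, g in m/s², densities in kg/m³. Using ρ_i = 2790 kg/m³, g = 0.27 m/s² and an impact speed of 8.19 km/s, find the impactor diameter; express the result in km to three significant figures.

d ≈ 7.12 km

Rearranging for d: d = [D / (0.0673 · 2790^0.335 · 8190^0.43 · 0.27^-0.18)]^(1/0.77).
D = 54200 m.
2790^0.335 = 14.27
8190^0.43 = 48.16
0.27^-0.18 = 1.266
Denominator = 0.0673 × 14.27 × 48.16 × 1.266 = 58.55
D / 58.55 = 54200 / 58.55 = 925.7
d = 925.7^(1/0.77) = 925.7^1.2987 = 7121 m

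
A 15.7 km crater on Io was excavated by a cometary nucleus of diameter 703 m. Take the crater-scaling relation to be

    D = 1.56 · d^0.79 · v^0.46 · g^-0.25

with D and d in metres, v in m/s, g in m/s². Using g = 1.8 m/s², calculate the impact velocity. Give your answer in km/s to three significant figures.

Rearranging for v: v = [D / (1.56 · 703^0.79 · 1.8^-0.25)]^(1/0.46).
D = 15700 m.
703^0.79 = 177.5
1.8^-0.25 = 0.8633
Denominator = 1.56 × 177.5 × 0.8633 = 239.0
D / 239.0 = 15700 / 239.0 = 65.69
v = 65.69^(1/0.46) = 65.69^2.1739 = 8934 m/s

v ≈ 8.93 km/s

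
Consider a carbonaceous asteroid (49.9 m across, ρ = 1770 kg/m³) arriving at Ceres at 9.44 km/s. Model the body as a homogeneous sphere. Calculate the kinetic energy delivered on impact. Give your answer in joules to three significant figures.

v = 9440 m/s.
Mass m = (π/6) ρ d³ = (π/6) × 1770 × (49.9)³ = 1.152 × 10^8 kg
E = ½ m v² = 0.5 × 1.152 × 10^8 × (9440)² = 5.133 × 10^15 J

E ≈ 5.13 × 10^15 J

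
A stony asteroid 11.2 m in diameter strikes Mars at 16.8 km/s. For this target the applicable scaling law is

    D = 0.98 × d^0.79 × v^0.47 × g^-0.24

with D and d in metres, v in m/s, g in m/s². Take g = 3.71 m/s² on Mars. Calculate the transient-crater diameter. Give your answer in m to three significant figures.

D ≈ 467 m

In SI units: v = 16800 m/s.
d^0.79 = 11.2^0.79 = 6.743
v^0.47 = 16800^0.47 = 96.80
g^-0.24 = 3.71^-0.24 = 0.7300
D = 0.98 × 6.743 × 96.80 × 0.7300 = 467.0 m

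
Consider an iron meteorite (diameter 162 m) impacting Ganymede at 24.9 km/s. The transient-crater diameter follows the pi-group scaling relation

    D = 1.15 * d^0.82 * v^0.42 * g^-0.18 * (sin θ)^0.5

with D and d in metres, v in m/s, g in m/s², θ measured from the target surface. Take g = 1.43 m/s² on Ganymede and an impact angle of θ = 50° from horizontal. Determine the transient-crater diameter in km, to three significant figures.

D ≈ 4.30 km

In SI units: v = 24900 m/s.
d^0.82 = 162^0.82 = 64.83
v^0.42 = 24900^0.42 = 70.21
g^-0.18 = 1.43^-0.18 = 0.9376
(sin 50°)^0.5 = 0.7660^0.5 = 0.8752
D = 1.15 × 64.83 × 70.21 × 0.9376 × 0.8752 = 4295 m
   = 4.295 km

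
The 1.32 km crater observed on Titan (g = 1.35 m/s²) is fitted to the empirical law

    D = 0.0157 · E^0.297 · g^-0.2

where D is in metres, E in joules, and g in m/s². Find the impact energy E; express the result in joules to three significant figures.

Rearranging: E = [D / (0.0157 · g^-0.2)]^(1/0.297).
D = 1320 m.
g^-0.2 = 1.35^-0.2 = 0.9417
D / (0.0157 × 0.9417) = 1320 / (0.01478) = 8.931 × 10^4
E = (8.931 × 10^4)^3.367 = 4.674 × 10^16 J

E ≈ 4.67 × 10^16 J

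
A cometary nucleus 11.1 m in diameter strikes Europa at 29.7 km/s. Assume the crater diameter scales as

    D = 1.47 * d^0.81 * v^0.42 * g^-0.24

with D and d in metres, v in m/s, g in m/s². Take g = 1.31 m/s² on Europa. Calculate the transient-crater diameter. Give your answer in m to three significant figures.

D ≈ 732 m

In SI units: v = 29700 m/s.
d^0.81 = 11.1^0.81 = 7.026
v^0.42 = 29700^0.42 = 75.61
g^-0.24 = 1.31^-0.24 = 0.9372
D = 1.47 × 7.026 × 75.61 × 0.9372 = 731.9 m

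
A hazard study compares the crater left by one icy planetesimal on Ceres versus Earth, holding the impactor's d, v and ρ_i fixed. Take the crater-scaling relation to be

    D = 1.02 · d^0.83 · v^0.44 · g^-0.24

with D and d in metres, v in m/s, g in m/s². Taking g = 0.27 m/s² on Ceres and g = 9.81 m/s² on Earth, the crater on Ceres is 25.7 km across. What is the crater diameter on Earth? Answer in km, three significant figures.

D ≈ 10.9 km

All impactor-dependent factors cancel in the ratio, leaving D_Earth/D_Ceres = (g_Earth/g_Ceres)^-0.24.
(9.81/0.27)^-0.24 = 36.33^-0.24 = 0.4222
D_Earth = 0.4222 × 25.7 km = 10.9 km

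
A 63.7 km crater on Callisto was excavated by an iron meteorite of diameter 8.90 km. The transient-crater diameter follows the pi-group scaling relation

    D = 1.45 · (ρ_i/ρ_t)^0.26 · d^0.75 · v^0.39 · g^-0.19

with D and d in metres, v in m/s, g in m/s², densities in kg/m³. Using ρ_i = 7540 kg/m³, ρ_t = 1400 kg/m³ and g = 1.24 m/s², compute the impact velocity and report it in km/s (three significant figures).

v ≈ 7.37 km/s

Rearranging for v: v = [D / (1.45 · (7540/1400)^0.26 · 8900^0.75 · 1.24^-0.19)]^(1/0.39).
D = 63700 m.
(7540/1400)^0.26 = 1.549
8900^0.75 = 916.3
1.24^-0.19 = 0.9600
Denominator = 1.45 × 1.549 × 916.3 × 0.9600 = 1976
D / 1976 = 63700 / 1976 = 32.24
v = 32.24^(1/0.39) = 32.24^2.5641 = 7374 m/s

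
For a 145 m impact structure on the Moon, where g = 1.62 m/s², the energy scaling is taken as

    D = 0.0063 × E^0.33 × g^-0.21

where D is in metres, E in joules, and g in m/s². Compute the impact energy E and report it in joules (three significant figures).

E ≈ 2.25 × 10^13 J

Rearranging: E = [D / (0.0063 · g^-0.21)]^(1/0.33).
g^-0.21 = 1.62^-0.21 = 0.9037
D / (0.0063 × 0.9037) = 145 / (5.693 × 10^-3) = 2.547 × 10^4
E = (2.547 × 10^4)^3.0303 = 2.247 × 10^13 J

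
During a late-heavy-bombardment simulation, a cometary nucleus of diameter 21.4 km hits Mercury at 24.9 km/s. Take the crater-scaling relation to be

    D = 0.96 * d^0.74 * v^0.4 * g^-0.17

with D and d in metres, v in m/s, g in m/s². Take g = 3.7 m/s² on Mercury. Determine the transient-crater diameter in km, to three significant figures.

D ≈ 70.6 km

In SI units: d = 21400 m, v = 24900 m/s.
d^0.74 = 21400^0.74 = 1601
v^0.4 = 24900^0.4 = 57.34
g^-0.17 = 3.7^-0.17 = 0.8006
D = 0.96 × 1601 × 57.34 × 0.8006 = 70556 m
   = 70.56 km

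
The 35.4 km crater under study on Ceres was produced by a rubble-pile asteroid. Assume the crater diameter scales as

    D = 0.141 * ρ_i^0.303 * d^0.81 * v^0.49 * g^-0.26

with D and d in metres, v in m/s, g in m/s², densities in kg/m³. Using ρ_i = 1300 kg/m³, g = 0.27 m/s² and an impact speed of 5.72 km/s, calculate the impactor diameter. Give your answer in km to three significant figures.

Rearranging for d: d = [D / (0.141 · 1300^0.303 · 5720^0.49 · 0.27^-0.26)]^(1/0.81).
D = 35400 m.
1300^0.303 = 8.781
5720^0.49 = 69.36
0.27^-0.26 = 1.406
Denominator = 0.141 × 8.781 × 69.36 × 1.406 = 120.7
D / 120.7 = 35400 / 120.7 = 293.3
d = 293.3^(1/0.81) = 293.3^1.2346 = 1112 m

d ≈ 1.11 km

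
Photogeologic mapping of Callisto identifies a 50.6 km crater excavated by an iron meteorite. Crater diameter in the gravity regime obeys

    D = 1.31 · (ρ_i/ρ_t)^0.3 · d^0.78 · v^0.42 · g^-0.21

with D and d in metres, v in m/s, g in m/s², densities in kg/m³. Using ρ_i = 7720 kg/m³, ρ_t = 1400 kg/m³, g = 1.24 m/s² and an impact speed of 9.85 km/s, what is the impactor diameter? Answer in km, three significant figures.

d ≈ 2.95 km

Rearranging for d: d = [D / (1.31 · (7720/1400)^0.3 · 9850^0.42 · 1.24^-0.21)]^(1/0.78).
D = 50600 m.
(7720/1400)^0.3 = 1.669
9850^0.42 = 47.56
1.24^-0.21 = 0.9558
Denominator = 1.31 × 1.669 × 47.56 × 0.9558 = 99.39
D / 99.39 = 50600 / 99.39 = 509.1
d = 509.1^(1/0.78) = 509.1^1.2821 = 2954 m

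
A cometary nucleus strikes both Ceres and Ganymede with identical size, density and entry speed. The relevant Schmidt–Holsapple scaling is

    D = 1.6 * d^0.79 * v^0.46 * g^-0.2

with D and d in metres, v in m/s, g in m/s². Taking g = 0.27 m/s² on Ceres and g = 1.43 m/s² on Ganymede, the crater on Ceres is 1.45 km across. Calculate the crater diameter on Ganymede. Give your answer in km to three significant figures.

D ≈ 1.04 km

All impactor-dependent factors cancel in the ratio, leaving D_Ganymede/D_Ceres = (g_Ganymede/g_Ceres)^-0.2.
(1.43/0.27)^-0.2 = 5.296^-0.2 = 0.7165
D_Ganymede = 0.7165 × 1.45 km = 1.04 km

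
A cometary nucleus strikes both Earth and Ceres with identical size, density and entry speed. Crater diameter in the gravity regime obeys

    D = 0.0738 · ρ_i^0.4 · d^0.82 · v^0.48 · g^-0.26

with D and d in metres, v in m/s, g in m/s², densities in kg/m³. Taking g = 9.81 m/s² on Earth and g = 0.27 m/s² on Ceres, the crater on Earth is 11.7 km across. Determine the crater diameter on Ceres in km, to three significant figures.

All impactor-dependent factors cancel in the ratio, leaving D_Ceres/D_Earth = (g_Ceres/g_Earth)^-0.26.
(0.27/9.81)^-0.26 = 0.02752^-0.26 = 2.545
D_Ceres = 2.545 × 11.7 km = 29.8 km

D ≈ 29.8 km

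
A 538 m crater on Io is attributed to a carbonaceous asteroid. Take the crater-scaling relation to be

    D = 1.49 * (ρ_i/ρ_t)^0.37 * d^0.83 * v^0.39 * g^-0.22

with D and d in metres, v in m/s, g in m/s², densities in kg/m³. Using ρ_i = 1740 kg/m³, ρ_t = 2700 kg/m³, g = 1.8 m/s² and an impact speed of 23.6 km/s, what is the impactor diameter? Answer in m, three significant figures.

d ≈ 15.1 m

Rearranging for d: d = [D / (1.49 · (1740/2700)^0.37 · 23600^0.39 · 1.8^-0.22)]^(1/0.83).
(1740/2700)^0.37 = 0.8500
23600^0.39 = 50.75
1.8^-0.22 = 0.8787
Denominator = 1.49 × 0.8500 × 50.75 × 0.8787 = 56.48
D / 56.48 = 538 / 56.48 = 9.525
d = 9.525^(1/0.83) = 9.525^1.2048 = 15.11 m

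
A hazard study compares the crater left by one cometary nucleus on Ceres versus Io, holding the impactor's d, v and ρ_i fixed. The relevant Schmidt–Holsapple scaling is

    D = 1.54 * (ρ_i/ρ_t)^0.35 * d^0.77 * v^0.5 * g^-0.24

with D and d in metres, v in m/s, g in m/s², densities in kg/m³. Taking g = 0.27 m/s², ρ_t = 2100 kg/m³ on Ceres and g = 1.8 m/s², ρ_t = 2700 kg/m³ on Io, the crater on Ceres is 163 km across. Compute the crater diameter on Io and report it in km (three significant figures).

The impactor-only factors (d, v, ρ_i) cancel in the ratio, leaving D_Io/D_Ceres = (g_Io/g_Ceres)^-0.24 · (ρ_t,Ceres/ρ_t,Io)^0.35.
(1.8/0.27)^-0.24 = 6.667^-0.24 = 0.6342
(2100/2700)^0.35 = 0.7778^0.35 = 0.9158
Ratio = 0.6342 × 0.9158 = 0.5808
D_Io = 0.5808 × 163 km = 94.7 km

D ≈ 94.7 km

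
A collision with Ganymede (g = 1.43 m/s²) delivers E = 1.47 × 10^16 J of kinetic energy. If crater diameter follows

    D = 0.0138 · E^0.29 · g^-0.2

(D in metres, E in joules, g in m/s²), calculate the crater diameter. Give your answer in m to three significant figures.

D ≈ 627 m

E^0.29 = (1.47 × 10^16)^0.29 = 4.881 × 10^4
g^-0.2 = 1.43^-0.2 = 0.9310
D = 0.0138 × 4.881 × 10^4 × 0.9310 = 627.1 m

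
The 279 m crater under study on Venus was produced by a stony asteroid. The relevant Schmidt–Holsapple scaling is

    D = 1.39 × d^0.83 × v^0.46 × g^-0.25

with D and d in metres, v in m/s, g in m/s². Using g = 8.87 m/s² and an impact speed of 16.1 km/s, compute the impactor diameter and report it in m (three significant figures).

d ≈ 5.35 m

Rearranging for d: d = [D / (1.39 · 16100^0.46 · 8.87^-0.25)]^(1/0.83).
16100^0.46 = 86.13
8.87^-0.25 = 0.5795
Denominator = 1.39 × 86.13 × 0.5795 = 69.38
D / 69.38 = 279 / 69.38 = 4.021
d = 4.021^(1/0.83) = 4.021^1.2048 = 5.347 m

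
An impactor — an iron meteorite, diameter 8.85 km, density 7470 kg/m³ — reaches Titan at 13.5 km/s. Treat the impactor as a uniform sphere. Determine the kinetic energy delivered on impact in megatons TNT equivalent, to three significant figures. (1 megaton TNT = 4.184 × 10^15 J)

d = 8850 m; v = 13500 m/s.
Mass m = (π/6) ρ d³ = (π/6) × 7470 × (8850)³ = 2.711 × 10^15 kg
E = ½ m v² = 0.5 × 2.711 × 10^15 × (13500)² = 2.470 × 10^23 J
   = 2.470 × 10^23 / 4.184×10^15 = 5.903 × 10^7 Mt

E ≈ 5.90 × 10^7 Mt TNT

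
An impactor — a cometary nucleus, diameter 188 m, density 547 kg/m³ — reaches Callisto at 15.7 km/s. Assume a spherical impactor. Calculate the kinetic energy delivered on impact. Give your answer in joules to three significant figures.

v = 15700 m/s.
Mass m = (π/6) ρ d³ = (π/6) × 547 × (188)³ = 1.903 × 10^9 kg
E = ½ m v² = 0.5 × 1.903 × 10^9 × (15700)² = 2.345 × 10^17 J

E ≈ 2.35 × 10^17 J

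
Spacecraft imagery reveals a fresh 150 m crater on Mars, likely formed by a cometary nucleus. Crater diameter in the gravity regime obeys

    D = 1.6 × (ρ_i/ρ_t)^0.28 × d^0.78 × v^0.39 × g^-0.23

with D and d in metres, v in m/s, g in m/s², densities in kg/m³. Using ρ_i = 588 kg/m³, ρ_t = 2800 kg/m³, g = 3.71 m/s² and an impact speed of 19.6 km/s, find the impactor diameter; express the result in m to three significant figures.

d ≈ 6.21 m

Rearranging for d: d = [D / (1.6 · (588/2800)^0.28 · 19600^0.39 · 3.71^-0.23)]^(1/0.78).
(588/2800)^0.28 = 0.6460
19600^0.39 = 47.20
3.71^-0.23 = 0.7397
Denominator = 1.6 × 0.6460 × 47.20 × 0.7397 = 36.09
D / 36.09 = 150 / 36.09 = 4.156
d = 4.156^(1/0.78) = 4.156^1.2821 = 6.212 m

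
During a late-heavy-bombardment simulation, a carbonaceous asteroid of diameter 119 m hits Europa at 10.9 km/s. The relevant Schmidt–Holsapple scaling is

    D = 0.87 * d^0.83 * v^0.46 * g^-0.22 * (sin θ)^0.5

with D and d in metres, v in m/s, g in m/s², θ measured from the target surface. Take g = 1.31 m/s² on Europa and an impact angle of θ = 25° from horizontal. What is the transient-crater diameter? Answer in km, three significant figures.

D ≈ 2.03 km

In SI units: v = 10900 m/s.
d^0.83 = 119^0.83 = 52.81
v^0.46 = 10900^0.46 = 71.98
g^-0.22 = 1.31^-0.22 = 0.9423
(sin 25°)^0.5 = 0.4226^0.5 = 0.6501
D = 0.87 × 52.81 × 71.98 × 0.9423 × 0.6501 = 2026 m
   = 2.026 km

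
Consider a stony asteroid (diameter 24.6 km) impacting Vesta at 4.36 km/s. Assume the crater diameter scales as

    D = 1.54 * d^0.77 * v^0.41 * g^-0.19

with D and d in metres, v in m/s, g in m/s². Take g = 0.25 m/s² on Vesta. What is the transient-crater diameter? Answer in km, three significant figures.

In SI units: d = 24600 m, v = 4360 m/s.
d^0.77 = 24600^0.77 = 2404
v^0.41 = 4360^0.41 = 31.06
g^-0.19 = 0.25^-0.19 = 1.301
D = 1.54 × 2404 × 31.06 × 1.301 = 1.496 × 10^5 m
   = 149.6 km

D ≈ 150 km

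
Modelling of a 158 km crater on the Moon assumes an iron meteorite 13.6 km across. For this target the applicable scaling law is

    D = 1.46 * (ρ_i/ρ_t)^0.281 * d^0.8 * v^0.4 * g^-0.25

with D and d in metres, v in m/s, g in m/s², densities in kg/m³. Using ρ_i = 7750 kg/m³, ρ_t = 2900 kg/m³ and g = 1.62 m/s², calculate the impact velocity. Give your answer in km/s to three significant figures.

Rearranging for v: v = [D / (1.46 · (7750/2900)^0.281 · 13600^0.8 · 1.62^-0.25)]^(1/0.4).
D = 158000 m.
(7750/2900)^0.281 = 1.318
13600^0.8 = 2027
1.62^-0.25 = 0.8864
Denominator = 1.46 × 1.318 × 2027 × 0.8864 = 3457
D / 3457 = 158000 / 3457 = 45.70
v = 45.70^(1/0.4) = 45.70^2.5 = 14119 m/s

v ≈ 14.1 km/s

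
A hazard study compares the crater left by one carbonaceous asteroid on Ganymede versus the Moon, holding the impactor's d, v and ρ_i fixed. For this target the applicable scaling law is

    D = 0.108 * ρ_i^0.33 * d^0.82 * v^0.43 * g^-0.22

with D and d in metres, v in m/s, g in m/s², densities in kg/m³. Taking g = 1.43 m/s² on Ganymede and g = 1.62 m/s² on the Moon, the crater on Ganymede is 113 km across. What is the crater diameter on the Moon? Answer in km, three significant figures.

All impactor-dependent factors cancel in the ratio, leaving D_Moon/D_Ganymede = (g_Moon/g_Ganymede)^-0.22.
(1.62/1.43)^-0.22 = 1.133^-0.22 = 0.9729
D_Moon = 0.9729 × 113 km = 110 km

D ≈ 110 km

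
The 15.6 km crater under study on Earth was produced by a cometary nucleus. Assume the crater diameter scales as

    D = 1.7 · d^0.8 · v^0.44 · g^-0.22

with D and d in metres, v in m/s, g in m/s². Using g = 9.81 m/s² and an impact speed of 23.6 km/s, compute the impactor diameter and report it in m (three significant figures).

Rearranging for d: d = [D / (1.7 · 23600^0.44 · 9.81^-0.22)]^(1/0.8).
D = 15600 m.
23600^0.44 = 83.96
9.81^-0.22 = 0.6051
Denominator = 1.7 × 83.96 × 0.6051 = 86.37
D / 86.37 = 15600 / 86.37 = 180.6
d = 180.6^(1/0.8) = 180.6^1.25 = 662.1 m

d ≈ 662 m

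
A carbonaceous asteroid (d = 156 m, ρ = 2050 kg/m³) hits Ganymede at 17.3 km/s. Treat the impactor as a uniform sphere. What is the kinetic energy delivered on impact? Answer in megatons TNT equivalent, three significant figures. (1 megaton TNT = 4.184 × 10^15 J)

v = 17300 m/s.
Mass m = (π/6) ρ d³ = (π/6) × 2050 × (156)³ = 4.075 × 10^9 kg
E = ½ m v² = 0.5 × 4.075 × 10^9 × (17300)² = 6.098 × 10^17 J
   = 6.098 × 10^17 / 4.184×10^15 = 145.7 Mt

E ≈ 146 Mt TNT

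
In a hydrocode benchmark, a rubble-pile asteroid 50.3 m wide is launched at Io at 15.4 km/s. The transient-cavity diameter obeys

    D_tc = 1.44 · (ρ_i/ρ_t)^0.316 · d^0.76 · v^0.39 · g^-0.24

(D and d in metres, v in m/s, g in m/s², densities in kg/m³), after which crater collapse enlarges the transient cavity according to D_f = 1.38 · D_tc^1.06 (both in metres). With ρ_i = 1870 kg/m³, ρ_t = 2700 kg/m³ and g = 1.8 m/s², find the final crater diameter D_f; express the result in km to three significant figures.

D_f ≈ 1.96 km

v = 15400 m/s.
(ρ_i/ρ_t)^0.316 = (1870/2700)^0.316 = 0.8904
d^0.76 = 50.3^0.76 = 19.64
v^0.39 = 15400^0.39 = 42.97
g^-0.24 = 1.8^-0.24 = 0.8684
D_tc = 1.44 × 0.8904 × 19.64 × 42.97 × 0.8684 = 939.7 m
D_f = 1.38 × (939.7)^1.06 = 1955 m
     = 1.955 km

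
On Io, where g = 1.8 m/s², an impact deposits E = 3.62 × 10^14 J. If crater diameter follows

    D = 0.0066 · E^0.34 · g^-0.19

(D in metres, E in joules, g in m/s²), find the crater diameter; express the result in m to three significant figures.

D ≈ 526 m

E^0.34 = (3.62 × 10^14)^0.34 = 8.912 × 10^4
g^-0.19 = 1.8^-0.19 = 0.8943
D = 0.0066 × 8.912 × 10^4 × 0.8943 = 526.0 m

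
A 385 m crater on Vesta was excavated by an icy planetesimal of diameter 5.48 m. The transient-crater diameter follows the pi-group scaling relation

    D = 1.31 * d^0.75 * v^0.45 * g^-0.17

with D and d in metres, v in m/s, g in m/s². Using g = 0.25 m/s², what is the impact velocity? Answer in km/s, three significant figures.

v ≈ 10.6 km/s

Rearranging for v: v = [D / (1.31 · 5.48^0.75 · 0.25^-0.17)]^(1/0.45).
5.48^0.75 = 3.582
0.25^-0.17 = 1.266
Denominator = 1.31 × 3.582 × 1.266 = 5.941
D / 5.941 = 385 / 5.941 = 64.80
v = 64.80^(1/0.45) = 64.80^2.2222 = 10609 m/s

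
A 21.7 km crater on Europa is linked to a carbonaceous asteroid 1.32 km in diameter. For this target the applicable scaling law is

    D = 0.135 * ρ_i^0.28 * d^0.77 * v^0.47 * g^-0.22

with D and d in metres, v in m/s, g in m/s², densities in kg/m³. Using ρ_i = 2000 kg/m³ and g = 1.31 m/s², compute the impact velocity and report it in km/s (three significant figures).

Rearranging for v: v = [D / (0.135 · 2000^0.28 · 1320^0.77 · 1.31^-0.22)]^(1/0.47).
D = 21700 m.
2000^0.28 = 8.400
1320^0.77 = 252.8
1.31^-0.22 = 0.9423
Denominator = 0.135 × 8.400 × 252.8 × 0.9423 = 270.1
D / 270.1 = 21700 / 270.1 = 80.34
v = 80.34^(1/0.47) = 80.34^2.1277 = 11301 m/s

v ≈ 11.3 km/s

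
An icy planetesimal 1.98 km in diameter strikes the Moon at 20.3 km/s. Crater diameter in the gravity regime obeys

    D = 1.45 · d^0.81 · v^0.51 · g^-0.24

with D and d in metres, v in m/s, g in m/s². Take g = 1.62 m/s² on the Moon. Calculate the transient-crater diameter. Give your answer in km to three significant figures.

In SI units: d = 1980 m, v = 20300 m/s.
d^0.81 = 1980^0.81 = 468.1
v^0.51 = 20300^0.51 = 157.3
g^-0.24 = 1.62^-0.24 = 0.8907
D = 1.45 × 468.1 × 157.3 × 0.8907 = 95097 m
   = 95.10 km

D ≈ 95.1 km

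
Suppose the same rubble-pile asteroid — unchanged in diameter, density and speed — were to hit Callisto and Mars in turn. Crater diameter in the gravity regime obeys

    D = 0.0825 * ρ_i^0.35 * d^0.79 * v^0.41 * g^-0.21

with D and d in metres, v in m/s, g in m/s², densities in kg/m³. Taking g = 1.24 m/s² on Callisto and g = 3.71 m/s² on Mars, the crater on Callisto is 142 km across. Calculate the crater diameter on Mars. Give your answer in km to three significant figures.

All impactor-dependent factors cancel in the ratio, leaving D_Mars/D_Callisto = (g_Mars/g_Callisto)^-0.21.
(3.71/1.24)^-0.21 = 2.992^-0.21 = 0.7944
D_Mars = 0.7944 × 142 km = 113 km

D ≈ 113 km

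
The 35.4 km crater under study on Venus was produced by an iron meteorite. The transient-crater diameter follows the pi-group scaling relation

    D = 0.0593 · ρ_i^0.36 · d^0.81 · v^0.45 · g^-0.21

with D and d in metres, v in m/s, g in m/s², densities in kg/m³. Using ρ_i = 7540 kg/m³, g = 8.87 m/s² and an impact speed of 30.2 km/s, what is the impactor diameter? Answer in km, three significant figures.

d ≈ 1.46 km

Rearranging for d: d = [D / (0.0593 · 7540^0.36 · 30200^0.45 · 8.87^-0.21)]^(1/0.81).
D = 35400 m.
7540^0.36 = 24.88
30200^0.45 = 103.8
8.87^-0.21 = 0.6323
Denominator = 0.0593 × 24.88 × 103.8 × 0.6323 = 96.83
D / 96.83 = 35400 / 96.83 = 365.6
d = 365.6^(1/0.81) = 365.6^1.2346 = 1460 m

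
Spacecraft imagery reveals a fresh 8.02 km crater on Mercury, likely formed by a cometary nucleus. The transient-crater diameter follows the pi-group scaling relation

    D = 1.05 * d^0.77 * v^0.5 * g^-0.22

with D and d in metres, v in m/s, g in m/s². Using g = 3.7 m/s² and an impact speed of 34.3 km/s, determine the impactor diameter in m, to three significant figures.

Rearranging for d: d = [D / (1.05 · 34300^0.5 · 3.7^-0.22)]^(1/0.77).
D = 8020 m.
34300^0.5 = 185.2
3.7^-0.22 = 0.7499
Denominator = 1.05 × 185.2 × 0.7499 = 145.8
D / 145.8 = 8020 / 145.8 = 55.01
d = 55.01^(1/0.77) = 55.01^1.2987 = 182.1 m

d ≈ 182 m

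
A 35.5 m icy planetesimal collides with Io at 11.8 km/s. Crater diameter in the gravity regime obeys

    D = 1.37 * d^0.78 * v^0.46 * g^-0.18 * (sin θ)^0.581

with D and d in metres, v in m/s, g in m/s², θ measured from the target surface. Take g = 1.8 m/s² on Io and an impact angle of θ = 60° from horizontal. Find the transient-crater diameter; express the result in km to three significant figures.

In SI units: v = 11800 m/s.
d^0.78 = 35.5^0.78 = 16.19
v^0.46 = 11800^0.46 = 74.66
g^-0.18 = 1.8^-0.18 = 0.8996
(sin 60°)^0.581 = 0.8660^0.581 = 0.9198
D = 1.37 × 16.19 × 74.66 × 0.8996 × 0.9198 = 1370 m
   = 1.370 km

D ≈ 1.37 km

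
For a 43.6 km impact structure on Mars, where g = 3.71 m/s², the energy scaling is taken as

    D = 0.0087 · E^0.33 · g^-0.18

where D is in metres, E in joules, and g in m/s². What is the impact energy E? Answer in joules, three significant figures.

E ≈ 4.11 × 10^20 J

Rearranging: E = [D / (0.0087 · g^-0.18)]^(1/0.33).
D = 43600 m.
g^-0.18 = 3.71^-0.18 = 0.7898
D / (0.0087 × 0.7898) = 43600 / (6.871 × 10^-3) = 6.346 × 10^6
E = (6.346 × 10^6)^3.0303 = 4.108 × 10^20 J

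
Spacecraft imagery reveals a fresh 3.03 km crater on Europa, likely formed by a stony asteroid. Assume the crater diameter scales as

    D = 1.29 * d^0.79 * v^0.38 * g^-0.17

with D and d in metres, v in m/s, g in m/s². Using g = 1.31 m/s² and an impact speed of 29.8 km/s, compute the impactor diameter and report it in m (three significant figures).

d ≈ 138 m

Rearranging for d: d = [D / (1.29 · 29800^0.38 · 1.31^-0.17)]^(1/0.79).
D = 3030 m.
29800^0.38 = 50.14
1.31^-0.17 = 0.9551
Denominator = 1.29 × 50.14 × 0.9551 = 61.78
D / 61.78 = 3030 / 61.78 = 49.04
d = 49.04^(1/0.79) = 49.04^1.2658 = 138.0 m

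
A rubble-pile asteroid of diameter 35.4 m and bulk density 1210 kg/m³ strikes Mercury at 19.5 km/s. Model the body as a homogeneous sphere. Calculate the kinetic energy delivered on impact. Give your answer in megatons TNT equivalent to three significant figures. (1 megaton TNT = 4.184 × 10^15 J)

v = 19500 m/s.
Mass m = (π/6) ρ d³ = (π/6) × 1210 × (35.4)³ = 2.811 × 10^7 kg
E = ½ m v² = 0.5 × 2.811 × 10^7 × (19500)² = 5.344 × 10^15 J
   = 5.344 × 10^15 / 4.184×10^15 = 1.277 Mt

E ≈ 1.28 Mt TNT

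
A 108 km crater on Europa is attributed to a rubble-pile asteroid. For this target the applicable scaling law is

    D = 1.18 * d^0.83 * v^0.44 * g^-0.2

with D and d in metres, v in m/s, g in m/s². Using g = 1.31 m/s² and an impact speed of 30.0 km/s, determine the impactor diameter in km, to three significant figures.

Rearranging for d: d = [D / (1.18 · 30000^0.44 · 1.31^-0.2)]^(1/0.83).
D = 108000 m.
30000^0.44 = 93.31
1.31^-0.2 = 0.9474
Denominator = 1.18 × 93.31 × 0.9474 = 104.3
D / 104.3 = 108000 / 104.3 = 1035
d = 1035^(1/0.83) = 1035^1.2048 = 4289 m

d ≈ 4.29 km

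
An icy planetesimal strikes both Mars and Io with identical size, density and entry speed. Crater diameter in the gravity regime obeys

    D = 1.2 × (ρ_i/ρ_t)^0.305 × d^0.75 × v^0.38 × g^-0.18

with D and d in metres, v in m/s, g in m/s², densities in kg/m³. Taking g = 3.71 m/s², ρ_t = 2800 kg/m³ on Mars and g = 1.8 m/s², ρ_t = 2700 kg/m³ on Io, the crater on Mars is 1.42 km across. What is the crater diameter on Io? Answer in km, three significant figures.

D ≈ 1.64 km

The impactor-only factors (d, v, ρ_i) cancel in the ratio, leaving D_Io/D_Mars = (g_Io/g_Mars)^-0.18 · (ρ_t,Mars/ρ_t,Io)^0.305.
(1.8/3.71)^-0.18 = 0.4852^-0.18 = 1.139
(2800/2700)^0.305 = 1.037^0.305 = 1.011
Ratio = 1.139 × 1.011 = 1.152
D_Io = 1.152 × 1.42 km = 1.64 km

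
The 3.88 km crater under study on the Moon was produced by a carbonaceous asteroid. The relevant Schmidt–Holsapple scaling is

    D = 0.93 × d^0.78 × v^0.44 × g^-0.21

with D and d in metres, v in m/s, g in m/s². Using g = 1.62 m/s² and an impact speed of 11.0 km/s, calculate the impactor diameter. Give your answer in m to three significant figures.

d ≈ 262 m

Rearranging for d: d = [D / (0.93 · 11000^0.44 · 1.62^-0.21)]^(1/0.78).
D = 3880 m.
11000^0.44 = 60.01
1.62^-0.21 = 0.9037
Denominator = 0.93 × 60.01 × 0.9037 = 50.43
D / 50.43 = 3880 / 50.43 = 76.94
d = 76.94^(1/0.78) = 76.94^1.2821 = 262.0 m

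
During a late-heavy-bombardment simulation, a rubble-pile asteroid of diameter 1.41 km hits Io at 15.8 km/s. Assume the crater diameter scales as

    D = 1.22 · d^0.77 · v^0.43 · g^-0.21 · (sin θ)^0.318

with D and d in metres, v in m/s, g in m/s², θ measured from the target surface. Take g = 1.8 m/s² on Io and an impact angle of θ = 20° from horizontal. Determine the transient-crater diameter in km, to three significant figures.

In SI units: d = 1410 m, v = 15800 m/s.
d^0.77 = 1410^0.77 = 266.0
v^0.43 = 15800^0.43 = 63.89
g^-0.21 = 1.8^-0.21 = 0.8839
(sin 20°)^0.318 = 0.3420^0.318 = 0.7109
D = 1.22 × 266.0 × 63.89 × 0.8839 × 0.7109 = 13028 m
   = 13.03 km

D ≈ 13.0 km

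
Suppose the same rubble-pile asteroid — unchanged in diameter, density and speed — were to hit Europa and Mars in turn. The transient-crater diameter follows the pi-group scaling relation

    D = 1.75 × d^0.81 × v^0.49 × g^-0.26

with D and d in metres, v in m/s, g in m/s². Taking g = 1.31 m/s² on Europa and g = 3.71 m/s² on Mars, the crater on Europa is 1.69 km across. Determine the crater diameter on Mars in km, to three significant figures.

D ≈ 1.29 km

All impactor-dependent factors cancel in the ratio, leaving D_Mars/D_Europa = (g_Mars/g_Europa)^-0.26.
(3.71/1.31)^-0.26 = 2.832^-0.26 = 0.7629
D_Mars = 0.7629 × 1.69 km = 1.29 km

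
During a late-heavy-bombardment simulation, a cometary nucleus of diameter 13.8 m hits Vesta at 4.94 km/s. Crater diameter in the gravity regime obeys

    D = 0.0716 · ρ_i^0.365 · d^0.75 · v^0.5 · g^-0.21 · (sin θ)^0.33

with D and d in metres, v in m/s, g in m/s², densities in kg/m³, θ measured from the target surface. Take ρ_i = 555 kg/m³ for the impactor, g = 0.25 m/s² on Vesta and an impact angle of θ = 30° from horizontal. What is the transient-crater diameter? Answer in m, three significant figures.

D ≈ 385 m

In SI units: v = 4940 m/s.
ρ_i^0.365 = 555^0.365 = 10.04
d^0.75 = 13.8^0.75 = 7.160
v^0.5 = 4940^0.5 = 70.29
g^-0.21 = 0.25^-0.21 = 1.338
(sin 30°)^0.33 = 0.5000^0.33 = 0.7955
D = 0.0716 × 10.04 × 7.160 × 70.29 × 1.338 × 0.7955 = 385.1 m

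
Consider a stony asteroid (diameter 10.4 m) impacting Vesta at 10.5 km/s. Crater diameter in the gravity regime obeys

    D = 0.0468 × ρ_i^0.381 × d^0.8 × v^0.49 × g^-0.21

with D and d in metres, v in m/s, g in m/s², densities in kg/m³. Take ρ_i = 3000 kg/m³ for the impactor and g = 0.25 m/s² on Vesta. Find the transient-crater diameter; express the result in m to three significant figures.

D ≈ 804 m

In SI units: v = 10500 m/s.
ρ_i^0.381 = 3000^0.381 = 21.12
d^0.8 = 10.4^0.8 = 6.511
v^0.49 = 10500^0.49 = 93.41
g^-0.21 = 0.25^-0.21 = 1.338
D = 0.0468 × 21.12 × 6.511 × 93.41 × 1.338 = 804.3 m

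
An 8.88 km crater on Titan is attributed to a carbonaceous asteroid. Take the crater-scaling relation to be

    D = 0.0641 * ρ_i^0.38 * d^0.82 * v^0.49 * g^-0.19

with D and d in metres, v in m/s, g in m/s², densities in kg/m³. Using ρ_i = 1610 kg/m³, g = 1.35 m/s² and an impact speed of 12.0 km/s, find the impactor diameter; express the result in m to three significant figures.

Rearranging for d: d = [D / (0.0641 · 1610^0.38 · 12000^0.49 · 1.35^-0.19)]^(1/0.82).
D = 8880 m.
1610^0.38 = 16.54
12000^0.49 = 99.72
1.35^-0.19 = 0.9446
Denominator = 0.0641 × 16.54 × 99.72 × 0.9446 = 99.87
D / 99.87 = 8880 / 99.87 = 88.92
d = 88.92^(1/0.82) = 88.92^1.2195 = 238.1 m

d ≈ 238 m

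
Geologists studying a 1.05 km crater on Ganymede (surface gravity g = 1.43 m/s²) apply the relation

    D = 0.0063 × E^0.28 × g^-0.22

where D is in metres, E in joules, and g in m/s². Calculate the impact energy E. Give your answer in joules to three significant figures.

Rearranging: E = [D / (0.0063 · g^-0.22)]^(1/0.28).
D = 1050 m.
g^-0.22 = 1.43^-0.22 = 0.9243
D / (0.0063 × 0.9243) = 1050 / (5.823 × 10^-3) = 1.803 × 10^5
E = (1.803 × 10^5)^3.5714 = 5.906 × 10^18 J

E ≈ 5.91 × 10^18 J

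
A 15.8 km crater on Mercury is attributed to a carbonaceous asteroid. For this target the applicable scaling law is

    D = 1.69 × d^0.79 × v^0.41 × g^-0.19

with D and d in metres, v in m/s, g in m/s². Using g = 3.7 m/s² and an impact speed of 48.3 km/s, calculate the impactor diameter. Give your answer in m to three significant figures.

d ≈ 540 m

Rearranging for d: d = [D / (1.69 · 48300^0.41 · 3.7^-0.19)]^(1/0.79).
D = 15800 m.
48300^0.41 = 83.26
3.7^-0.19 = 0.7799
Denominator = 1.69 × 83.26 × 0.7799 = 109.7
D / 109.7 = 15800 / 109.7 = 144.0
d = 144.0^(1/0.79) = 144.0^1.2658 = 539.6 m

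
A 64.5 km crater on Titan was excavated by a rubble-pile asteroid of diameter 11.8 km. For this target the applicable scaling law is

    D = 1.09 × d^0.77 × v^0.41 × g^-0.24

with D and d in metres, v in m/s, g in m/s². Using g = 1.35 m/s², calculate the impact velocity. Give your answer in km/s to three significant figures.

Rearranging for v: v = [D / (1.09 · 11800^0.77 · 1.35^-0.24)]^(1/0.41).
D = 64500 m.
11800^0.77 = 1366
1.35^-0.24 = 0.9305
Denominator = 1.09 × 1366 × 0.9305 = 1385
D / 1385 = 64500 / 1385 = 46.57
v = 46.57^(1/0.41) = 46.57^2.439 = 11709 m/s

v ≈ 11.7 km/s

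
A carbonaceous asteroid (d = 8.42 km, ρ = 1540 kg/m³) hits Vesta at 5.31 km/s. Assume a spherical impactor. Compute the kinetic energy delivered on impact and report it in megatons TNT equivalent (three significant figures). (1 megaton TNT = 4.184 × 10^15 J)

d = 8420 m; v = 5310 m/s.
Mass m = (π/6) ρ d³ = (π/6) × 1540 × (8420)³ = 4.813 × 10^14 kg
E = ½ m v² = 0.5 × 4.813 × 10^14 × (5310)² = 6.785 × 10^21 J
   = 6.785 × 10^21 / 4.184×10^15 = 1.622 × 10^6 Mt

E ≈ 1.62 × 10^6 Mt TNT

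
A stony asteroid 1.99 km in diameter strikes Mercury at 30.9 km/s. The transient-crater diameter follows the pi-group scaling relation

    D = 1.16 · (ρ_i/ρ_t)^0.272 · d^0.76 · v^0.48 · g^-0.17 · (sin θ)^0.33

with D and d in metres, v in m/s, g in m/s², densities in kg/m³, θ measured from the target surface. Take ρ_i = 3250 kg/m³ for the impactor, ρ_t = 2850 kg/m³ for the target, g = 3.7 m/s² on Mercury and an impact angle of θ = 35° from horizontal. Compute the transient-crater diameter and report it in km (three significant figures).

In SI units: d = 1990 m, v = 30900 m/s.
(ρ_i/ρ_t)^0.272 = (3250/2850)^0.272 = 1.036
d^0.76 = 1990^0.76 = 321.5
v^0.48 = 30900^0.48 = 142.9
g^-0.17 = 3.7^-0.17 = 0.8006
(sin 35°)^0.33 = 0.5736^0.33 = 0.8324
D = 1.16 × 1.036 × 321.5 × 142.9 × 0.8006 × 0.8324 = 36794 m
   = 36.79 km

D ≈ 36.8 km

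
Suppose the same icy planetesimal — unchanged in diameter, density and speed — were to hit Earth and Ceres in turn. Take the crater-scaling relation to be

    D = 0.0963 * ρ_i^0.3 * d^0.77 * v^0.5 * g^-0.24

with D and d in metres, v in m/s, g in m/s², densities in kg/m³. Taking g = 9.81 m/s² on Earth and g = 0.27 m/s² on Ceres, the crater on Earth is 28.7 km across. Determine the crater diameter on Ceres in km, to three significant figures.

All impactor-dependent factors cancel in the ratio, leaving D_Ceres/D_Earth = (g_Ceres/g_Earth)^-0.24.
(0.27/9.81)^-0.24 = 0.02752^-0.24 = 2.369
D_Ceres = 2.369 × 28.7 km = 68.0 km

D ≈ 68.0 km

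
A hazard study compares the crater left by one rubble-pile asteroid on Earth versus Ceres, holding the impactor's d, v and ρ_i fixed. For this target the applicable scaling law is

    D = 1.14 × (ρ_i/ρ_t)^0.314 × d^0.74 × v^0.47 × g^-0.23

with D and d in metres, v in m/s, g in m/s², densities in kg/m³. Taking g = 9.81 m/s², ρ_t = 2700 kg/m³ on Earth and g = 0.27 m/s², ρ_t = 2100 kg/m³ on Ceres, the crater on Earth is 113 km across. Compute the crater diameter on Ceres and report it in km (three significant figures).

D ≈ 279 km

The impactor-only factors (d, v, ρ_i) cancel in the ratio, leaving D_Ceres/D_Earth = (g_Ceres/g_Earth)^-0.23 · (ρ_t,Earth/ρ_t,Ceres)^0.314.
(0.27/9.81)^-0.23 = 0.02752^-0.23 = 2.285
(2700/2100)^0.314 = 1.286^0.314 = 1.082
Ratio = 2.285 × 1.082 = 2.472
D_Ceres = 2.472 × 113 km = 279 km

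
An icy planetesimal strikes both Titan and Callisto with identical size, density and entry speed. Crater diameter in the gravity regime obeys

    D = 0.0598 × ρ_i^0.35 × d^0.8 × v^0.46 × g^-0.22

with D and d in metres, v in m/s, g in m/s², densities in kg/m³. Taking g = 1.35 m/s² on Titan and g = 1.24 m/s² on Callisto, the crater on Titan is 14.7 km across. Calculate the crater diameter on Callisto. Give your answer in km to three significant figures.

D ≈ 15.0 km

All impactor-dependent factors cancel in the ratio, leaving D_Callisto/D_Titan = (g_Callisto/g_Titan)^-0.22.
(1.24/1.35)^-0.22 = 0.9185^-0.22 = 1.019
D_Callisto = 1.019 × 14.7 km = 15.0 km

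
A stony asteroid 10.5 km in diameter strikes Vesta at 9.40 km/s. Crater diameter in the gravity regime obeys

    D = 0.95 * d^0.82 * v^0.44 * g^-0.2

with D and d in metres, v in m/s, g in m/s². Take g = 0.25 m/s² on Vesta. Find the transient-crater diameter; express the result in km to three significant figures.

In SI units: d = 10500 m, v = 9400 m/s.
d^0.82 = 10500^0.82 = 1983
v^0.44 = 9400^0.44 = 56.00
g^-0.2 = 0.25^-0.2 = 1.320
D = 0.95 × 1983 × 56.00 × 1.320 = 1.393 × 10^5 m
   = 139.3 km

D ≈ 139 km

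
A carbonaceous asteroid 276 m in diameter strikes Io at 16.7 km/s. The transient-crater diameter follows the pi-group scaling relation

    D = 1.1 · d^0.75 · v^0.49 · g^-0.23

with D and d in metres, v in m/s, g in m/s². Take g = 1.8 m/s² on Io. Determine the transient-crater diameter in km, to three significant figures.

D ≈ 7.63 km

In SI units: v = 16700 m/s.
d^0.75 = 276^0.75 = 67.71
v^0.49 = 16700^0.49 = 117.3
g^-0.23 = 1.8^-0.23 = 0.8735
D = 1.1 × 67.71 × 117.3 × 0.8735 = 7631 m
   = 7.631 km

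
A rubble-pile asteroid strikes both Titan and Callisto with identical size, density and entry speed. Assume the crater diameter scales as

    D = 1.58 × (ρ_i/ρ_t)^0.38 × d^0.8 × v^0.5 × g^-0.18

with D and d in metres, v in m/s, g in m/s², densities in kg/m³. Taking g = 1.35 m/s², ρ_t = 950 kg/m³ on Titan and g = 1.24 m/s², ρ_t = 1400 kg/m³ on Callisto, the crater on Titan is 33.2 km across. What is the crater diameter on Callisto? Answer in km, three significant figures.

D ≈ 29.1 km

The impactor-only factors (d, v, ρ_i) cancel in the ratio, leaving D_Callisto/D_Titan = (g_Callisto/g_Titan)^-0.18 · (ρ_t,Titan/ρ_t,Callisto)^0.38.
(1.24/1.35)^-0.18 = 0.9185^-0.18 = 1.015
(950/1400)^0.38 = 0.6786^0.38 = 0.8630
Ratio = 1.015 × 0.8630 = 0.8759
D_Callisto = 0.8759 × 33.2 km = 29.1 km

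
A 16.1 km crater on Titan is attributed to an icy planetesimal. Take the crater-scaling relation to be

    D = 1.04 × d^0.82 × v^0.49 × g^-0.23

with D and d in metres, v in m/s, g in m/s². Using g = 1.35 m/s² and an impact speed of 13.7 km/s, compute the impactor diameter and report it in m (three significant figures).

d ≈ 472 m

Rearranging for d: d = [D / (1.04 · 13700^0.49 · 1.35^-0.23)]^(1/0.82).
D = 16100 m.
13700^0.49 = 106.4
1.35^-0.23 = 0.9333
Denominator = 1.04 × 106.4 × 0.9333 = 103.3
D / 103.3 = 16100 / 103.3 = 155.9
d = 155.9^(1/0.82) = 155.9^1.2195 = 472.3 m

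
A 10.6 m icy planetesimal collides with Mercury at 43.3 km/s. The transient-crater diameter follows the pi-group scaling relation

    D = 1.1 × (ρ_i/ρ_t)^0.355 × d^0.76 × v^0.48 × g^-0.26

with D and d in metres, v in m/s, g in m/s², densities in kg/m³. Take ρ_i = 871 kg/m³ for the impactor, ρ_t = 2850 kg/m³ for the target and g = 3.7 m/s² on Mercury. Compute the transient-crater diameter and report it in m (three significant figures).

D ≈ 520 m

In SI units: v = 43300 m/s.
(ρ_i/ρ_t)^0.355 = (871/2850)^0.355 = 0.6565
d^0.76 = 10.6^0.76 = 6.015
v^0.48 = 43300^0.48 = 168.1
g^-0.26 = 3.7^-0.26 = 0.7117
D = 1.1 × 0.6565 × 6.015 × 168.1 × 0.7117 = 519.7 m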